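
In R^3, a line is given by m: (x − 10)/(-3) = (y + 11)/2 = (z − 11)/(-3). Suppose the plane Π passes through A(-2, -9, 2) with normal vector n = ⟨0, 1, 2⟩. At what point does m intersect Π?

(-2, -3, -1)

m has direction (-3, 2, -3) through (10, -11, 11).
Π: n·r = n·A gives y + 2z = -5.
Substitute r = (10, -11, 11) + t(-3, 2, -3) into the plane: 11 + (-4)t = -5, so t = 4.
Intersection: (10, -11, 11) + 4·(-3, 2, -3) = (-2, -3, -1).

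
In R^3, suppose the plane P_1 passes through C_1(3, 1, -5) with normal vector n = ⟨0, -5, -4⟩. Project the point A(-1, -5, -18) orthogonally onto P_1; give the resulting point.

P_1: n·r = n·C_1 gives -5y - 4z = 15.
Foot = A − λn with λ = (n·A − d)/|n|² = (97 − 15)/41 = 2.
Foot = (-1, -5, -18) − 2·(0, -5, -4) = (-1, 5, -10).

(-1, 5, -10)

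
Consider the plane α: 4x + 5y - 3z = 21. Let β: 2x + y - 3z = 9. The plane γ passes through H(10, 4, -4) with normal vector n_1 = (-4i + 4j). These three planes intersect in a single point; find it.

(6, 0, 1)

γ: n_1·r = n_1·H gives -4x + 4y = -24.
Solving the 3×3 linear system 4x + 5y - 3z = 21, 2x + y - 3z = 9, -4x + 4y = -24 (e.g. by elimination or Cramer's rule, determinant = 72) gives (6, 0, 1).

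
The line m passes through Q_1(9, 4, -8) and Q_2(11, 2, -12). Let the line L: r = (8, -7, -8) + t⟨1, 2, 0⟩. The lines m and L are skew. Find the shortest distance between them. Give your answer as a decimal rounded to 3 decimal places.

A direction vector for m is Q_2 − Q_1 = (2, -2, -4).
Common perpendicular direction n = (2, -2, -4) × (1, 2, 0) = (8, -4, 6).
With w = (8, -7, -8) − (9, 4, -8) = (-1, -11, 0), w · n = 36.
Distance = |w · n| / |n| = |36| / √116 ≈ 3.343.

3.343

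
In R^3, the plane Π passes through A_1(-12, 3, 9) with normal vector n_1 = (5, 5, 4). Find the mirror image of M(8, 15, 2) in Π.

Π: n_1·r = n_1·A_1 gives 5x + 5y + 4z = -9.
λ = (n·M − d)/|n|² = (123 − (-9))/66 = 2.
Reflection = M − 2λn = (8, 15, 2) − 4·(5, 5, 4) = (-12, -5, -14).

(-12, -5, -14)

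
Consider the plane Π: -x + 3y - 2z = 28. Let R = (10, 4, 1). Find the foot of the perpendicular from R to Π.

(8, 10, -3)

Foot = R − λn with λ = (n·R − d)/|n|² = (0 − 28)/14 = -2.
Foot = (10, 4, 1) − (-2)·(-1, 3, -2) = (8, 10, -3).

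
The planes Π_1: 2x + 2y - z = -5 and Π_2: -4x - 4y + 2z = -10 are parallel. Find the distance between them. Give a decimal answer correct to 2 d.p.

3.33

Rescale Π_2 by 1/(-2): 2x + 2y - z = 5. Then distance = |-5 − 5| / √9 ≈ 3.33.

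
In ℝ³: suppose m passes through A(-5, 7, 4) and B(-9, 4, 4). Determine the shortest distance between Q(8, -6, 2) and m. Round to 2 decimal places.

18.31

A direction vector for m is B − A = (-4, -3, 0).
Taking (-5, 7, 4) on m with direction v = (-4, -3, 0): w = Q − (-5, 7, 4) = (13, -13, -2), and w × v = (-6, 8, -91).
Distance = |w × v| / |v| = √8381 / √25 ≈ 18.31.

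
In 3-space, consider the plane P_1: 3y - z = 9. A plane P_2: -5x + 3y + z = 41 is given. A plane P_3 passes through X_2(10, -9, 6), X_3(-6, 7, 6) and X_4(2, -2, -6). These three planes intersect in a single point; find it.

X_2X_3 = (-16, 16, 0), X_2X_4 = (-8, 7, -12); a normal to P_3 is X_2X_3 × X_2X_4 = (-192, -192, 16).
Using X_2: P_3 has equation -192x - 192y + 16z = -96.
Solving the 3×3 linear system 3y - z = 9, -5x + 3y + z = 41, -192x - 192y + 16z = -96 (e.g. by elimination or Cramer's rule, determinant = -1872) gives (-4, 5, 6).

(-4, 5, 6)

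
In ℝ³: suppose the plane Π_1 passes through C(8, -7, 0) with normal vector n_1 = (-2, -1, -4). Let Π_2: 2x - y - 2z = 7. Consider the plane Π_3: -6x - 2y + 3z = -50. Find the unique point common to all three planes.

Π_1: n_1·r = n_1·C gives -2x - y - 4z = -9.
Solving the 3×3 linear system -2x - y - 4z = -9, 2x - y - 2z = 7, -6x - 2y + 3z = -50 (e.g. by elimination or Cramer's rule, determinant = 48) gives (5, 7, -2).

(5, 7, -2)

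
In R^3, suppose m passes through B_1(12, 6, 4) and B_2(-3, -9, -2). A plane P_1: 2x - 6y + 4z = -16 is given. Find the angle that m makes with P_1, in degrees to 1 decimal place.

12.6

A direction vector for m is B_2 − B_1 = (-15, -15, -6).
sin θ = |n·v| / (|n||v|) = |36| / (√56 · √486) = 0.21822.
θ ≈ 12.6°.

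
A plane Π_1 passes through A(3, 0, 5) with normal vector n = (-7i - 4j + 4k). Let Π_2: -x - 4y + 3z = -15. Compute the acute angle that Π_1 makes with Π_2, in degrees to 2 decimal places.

40.30

Π_1: n·r = n·A gives -7x - 4y + 4z = -1.
cos θ = |n₁·n₂| / (|n₁||n₂|) = |35| / (√81 · √26).
θ = arccos(0.76267) ≈ 40.30°.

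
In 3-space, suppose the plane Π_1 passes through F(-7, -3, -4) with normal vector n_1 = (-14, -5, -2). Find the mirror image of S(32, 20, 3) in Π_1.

(-52, -10, -9)

Π_1: n_1·r = n_1·F gives -14x - 5y - 2z = 121.
λ = (n·S − d)/|n|² = (-554 − 121)/225 = -3.
Reflection = S − 2λn = (32, 20, 3) − (-6)·(-14, -5, -2) = (-52, -10, -9).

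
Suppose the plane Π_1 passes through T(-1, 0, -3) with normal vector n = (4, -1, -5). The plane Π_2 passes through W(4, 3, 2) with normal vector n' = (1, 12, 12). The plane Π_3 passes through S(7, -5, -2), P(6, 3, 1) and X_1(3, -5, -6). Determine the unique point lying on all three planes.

Π_1: n·r = n·T gives 4x - y - 5z = 11.
Π_2: n'·r = n'·W gives x + 12y + 12z = 64.
SP = (-1, 8, 3), SX_1 = (-4, 0, -4); a normal to Π_3 is SP × SX_1 = (-32, -16, 32).
Using S: Π_3 has equation -32x - 16y + 32z = -208.
Solving the 3×3 linear system 4x - y - 5z = 11, x + 12y + 12z = 64, -32x - 16y + 32z = -208 (e.g. by elimination or Cramer's rule, determinant = 880) gives (4, 5, 0).

(4, 5, 0)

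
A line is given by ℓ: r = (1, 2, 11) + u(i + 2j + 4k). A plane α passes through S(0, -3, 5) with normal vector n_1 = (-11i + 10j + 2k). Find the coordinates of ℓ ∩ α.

(-2, -4, -1)

α: n_1·r = n_1·S gives -11x + 10y + 2z = -20.
Substitute r = (1, 2, 11) + t(1, 2, 4) into the plane: 31 + 17t = -20, so t = -3.
Intersection: (1, 2, 11) + (-3)·(1, 2, 4) = (-2, -4, -1).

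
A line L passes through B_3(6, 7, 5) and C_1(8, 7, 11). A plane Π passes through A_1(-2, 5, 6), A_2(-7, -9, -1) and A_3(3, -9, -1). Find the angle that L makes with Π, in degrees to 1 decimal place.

58.1

A direction vector for L is C_1 − B_3 = (2, 0, 6).
A_1A_2 = (-5, -14, -7), A_1A_3 = (5, -14, -7); a normal to Π is A_1A_2 × A_1A_3 = (0, -70, 140).
Using A_1: Π has equation -70y + 140z = 490.
sin θ = |n·v| / (|n||v|) = |840| / (√24500 · √40) = 0.84853.
θ ≈ 58.1°.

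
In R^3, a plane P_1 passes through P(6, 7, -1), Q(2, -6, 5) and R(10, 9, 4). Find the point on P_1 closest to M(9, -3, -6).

PQ = (-4, -13, 6), PR = (4, 2, 5); a normal to P_1 is PQ × PR = (-77, 44, 44).
Using P: P_1 has equation -77x + 44y + 44z = -198.
Foot = M − λn with λ = (n·M − d)/|n|² = (-1089 − (-198))/9801 = -1/11.
Foot = (9, -3, -6) − (-1/11)·(-77, 44, 44) = (2, 1, -2).

(2, 1, -2)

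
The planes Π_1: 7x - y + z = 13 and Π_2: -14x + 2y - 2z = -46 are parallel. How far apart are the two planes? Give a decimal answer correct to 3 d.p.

1.400

Rescale Π_2 by 1/(-2): 7x - y + z = 23. Then distance = |13 − 23| / √51 ≈ 1.400.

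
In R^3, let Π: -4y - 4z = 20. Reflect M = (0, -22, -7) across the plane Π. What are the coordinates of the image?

λ = (n·M − d)/|n|² = (116 − 20)/32 = 3.
Reflection = M − 2λn = (0, -22, -7) − 6·(0, -4, -4) = (0, 2, 17).

(0, 2, 17)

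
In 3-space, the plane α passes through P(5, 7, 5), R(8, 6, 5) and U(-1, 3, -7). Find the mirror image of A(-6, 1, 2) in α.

PR = (3, -1, 0), PU = (-6, -4, -12); a normal to α is PR × PU = (12, 36, -18).
Using P: α has equation 12x + 36y - 18z = 222.
λ = (n·A − d)/|n|² = (-72 − 222)/1764 = -1/6.
Reflection = A − 2λn = (-6, 1, 2) − (-1/3)·(12, 36, -18) = (-2, 13, -4).

(-2, 13, -4)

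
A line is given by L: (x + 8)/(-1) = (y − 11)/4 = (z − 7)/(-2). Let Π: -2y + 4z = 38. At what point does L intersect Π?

(-6, 3, 11)

L has direction (-1, 4, -2) through (-8, 11, 7).
Substitute r = (-8, 11, 7) + t(-1, 4, -2) into the plane: 6 + (-16)t = 38, so t = -2.
Intersection: (-8, 11, 7) + (-2)·(-1, 4, -2) = (-6, 3, 11).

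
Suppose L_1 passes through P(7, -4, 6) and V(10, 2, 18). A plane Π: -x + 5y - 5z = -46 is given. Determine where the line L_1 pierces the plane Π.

A direction vector for L_1 is V − P = (3, 6, 12).
Substitute r = (7, -4, 6) + t(3, 6, 12) into the plane: -57 + (-33)t = -46, so t = -1/3.
Intersection: (7, -4, 6) + (-1/3)·(3, 6, 12) = (6, -6, 2).

(6, -6, 2)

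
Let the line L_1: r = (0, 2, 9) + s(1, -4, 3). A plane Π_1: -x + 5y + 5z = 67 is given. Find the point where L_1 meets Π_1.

Substitute r = (0, 2, 9) + t(1, -4, 3) into the plane: 55 + (-6)t = 67, so t = -2.
Intersection: (0, 2, 9) + (-2)·(1, -4, 3) = (-2, 10, 3).

(-2, 10, 3)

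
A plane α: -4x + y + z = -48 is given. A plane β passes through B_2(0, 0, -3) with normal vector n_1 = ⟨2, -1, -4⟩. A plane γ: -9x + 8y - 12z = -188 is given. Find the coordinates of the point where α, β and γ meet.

(12, -4, 4)

β: n_1·r = n_1·B_2 gives 2x - y - 4z = 12.
Solving the 3×3 linear system -4x + y + z = -48, 2x - y - 4z = 12, -9x + 8y - 12z = -188 (e.g. by elimination or Cramer's rule, determinant = -109) gives (12, -4, 4).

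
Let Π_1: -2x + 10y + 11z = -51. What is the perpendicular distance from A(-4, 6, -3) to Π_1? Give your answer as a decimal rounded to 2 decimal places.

n·A − d = (-2)·(-4) + (10)·(6) + (11)·(-3) − (-51) = 86; |n| = √225.
Distance = |86| / √225 = 86/√225 ≈ 5.73.

5.73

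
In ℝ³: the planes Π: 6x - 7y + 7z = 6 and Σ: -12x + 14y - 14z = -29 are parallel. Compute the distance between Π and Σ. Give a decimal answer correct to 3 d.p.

0.734

Rescale Σ by 1/(-2): 6x - 7y + 7z = 29/2. Then distance = |6 − (29/2)| / √134 ≈ 0.734.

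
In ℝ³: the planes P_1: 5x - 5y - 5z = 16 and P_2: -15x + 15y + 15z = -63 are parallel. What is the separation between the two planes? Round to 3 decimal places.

Rescale P_2 by 1/(-3): 5x - 5y - 5z = 21. Then distance = |16 − 21| / √75 ≈ 0.577.

0.577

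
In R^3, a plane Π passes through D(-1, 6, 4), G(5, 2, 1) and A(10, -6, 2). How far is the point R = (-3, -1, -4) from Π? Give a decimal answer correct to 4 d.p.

DG = (6, -4, -3), DA = (11, -12, -2); a normal to Π is DG × DA = (-28, -21, -28).
Using D: Π has equation -28x - 21y - 28z = -210.
n·R − d = (-28)·(-3) + (-21)·(-1) + (-28)·(-4) − (-210) = 427; |n| = √2009.
Distance = |427| / √2009 = 427/√2009 ≈ 9.5266.

9.5266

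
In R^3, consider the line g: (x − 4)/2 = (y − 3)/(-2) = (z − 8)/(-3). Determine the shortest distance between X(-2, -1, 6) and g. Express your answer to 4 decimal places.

g has direction (2, -2, -3) through (4, 3, 8).
Taking (4, 3, 8) on g with direction v = (2, -2, -3): w = X − (4, 3, 8) = (-6, -4, -2), and w × v = (8, -22, 20).
Distance = |w × v| / |v| = √948 / √17 ≈ 7.4676.

7.4676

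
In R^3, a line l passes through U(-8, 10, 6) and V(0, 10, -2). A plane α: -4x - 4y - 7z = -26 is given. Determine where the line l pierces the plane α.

(0, 10, -2)

A direction vector for l is V − U = (8, 0, -8).
Substitute r = (-8, 10, 6) + t(8, 0, -8) into the plane: -50 + 24t = -26, so t = 1.
Intersection: (-8, 10, 6) + 1·(8, 0, -8) = (0, 10, -2).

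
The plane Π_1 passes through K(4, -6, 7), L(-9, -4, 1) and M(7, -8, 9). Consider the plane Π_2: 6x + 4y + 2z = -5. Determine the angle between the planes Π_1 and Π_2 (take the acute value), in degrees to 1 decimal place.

KL = (-13, 2, -6), KM = (3, -2, 2); a normal to Π_1 is KL × KM = (-8, 8, 20).
Using K: Π_1 has equation -8x + 8y + 20z = 60.
cos θ = |n₁·n₂| / (|n₁||n₂|) = |24| / (√528 · √56).
θ = arccos(0.13957) ≈ 82.0°.

82.0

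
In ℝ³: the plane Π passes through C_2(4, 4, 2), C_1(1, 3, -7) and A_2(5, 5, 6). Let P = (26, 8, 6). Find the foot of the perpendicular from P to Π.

(11, -1, 12)

C_2C_1 = (-3, -1, -9), C_2A_2 = (1, 1, 4); a normal to Π is C_2C_1 × C_2A_2 = (5, 3, -2).
Using C_2: Π has equation 5x + 3y - 2z = 28.
Foot = P − λn with λ = (n·P − d)/|n|² = (142 − 28)/38 = 3.
Foot = (26, 8, 6) − 3·(5, 3, -2) = (11, -1, 12).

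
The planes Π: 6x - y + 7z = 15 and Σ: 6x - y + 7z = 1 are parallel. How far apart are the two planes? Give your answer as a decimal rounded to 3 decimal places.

Same normal n = (6, -1, 7) with |n| = √86; distance = |15 − 1| / |n| = 14/√86 ≈ 1.510.

1.510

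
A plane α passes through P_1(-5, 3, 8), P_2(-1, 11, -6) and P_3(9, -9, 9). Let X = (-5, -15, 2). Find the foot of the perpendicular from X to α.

P_1P_2 = (4, 8, -14), P_1P_3 = (14, -12, 1); a normal to α is P_1P_2 × P_1P_3 = (-160, -200, -160).
Using P_1: α has equation -160x - 200y - 160z = -1080.
Foot = X − λn with λ = (n·X − d)/|n|² = (3480 − (-1080))/91200 = 1/20.
Foot = (-5, -15, 2) − (1/20)·(-160, -200, -160) = (3, -5, 10).

(3, -5, 10)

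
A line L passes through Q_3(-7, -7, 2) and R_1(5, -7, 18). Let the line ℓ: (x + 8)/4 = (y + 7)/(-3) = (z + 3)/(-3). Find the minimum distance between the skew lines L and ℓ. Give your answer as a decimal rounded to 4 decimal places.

1.1319

A direction vector for L is R_1 − Q_3 = (12, 0, 16).
ℓ has direction (4, -3, -3) through (-8, -7, -3).
Common perpendicular direction n = (12, 0, 16) × (4, -3, -3) = (48, 100, -36).
With w = (-8, -7, -3) − (-7, -7, 2) = (-1, 0, -5), w · n = 132.
Distance = |w · n| / |n| = |132| / √13600 ≈ 1.1319.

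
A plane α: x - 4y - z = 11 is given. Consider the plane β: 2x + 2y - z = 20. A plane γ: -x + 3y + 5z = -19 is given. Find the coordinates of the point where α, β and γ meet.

(9, 0, -2)

Solving the 3×3 linear system x - 4y - z = 11, 2x + 2y - z = 20, -x + 3y + 5z = -19 (e.g. by elimination or Cramer's rule, determinant = 41) gives (9, 0, -2).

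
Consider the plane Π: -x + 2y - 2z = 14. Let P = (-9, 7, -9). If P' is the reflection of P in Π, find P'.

(-3, -5, 3)

λ = (n·P − d)/|n|² = (41 − 14)/9 = 3.
Reflection = P − 2λn = (-9, 7, -9) − 6·(-1, 2, -2) = (-3, -5, 3).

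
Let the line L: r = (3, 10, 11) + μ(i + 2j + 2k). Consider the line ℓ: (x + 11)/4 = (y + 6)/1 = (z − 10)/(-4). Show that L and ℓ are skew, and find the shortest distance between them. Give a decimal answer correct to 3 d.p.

2.629

ℓ has direction (4, 1, -4) through (-11, -6, 10).
Common perpendicular direction n = (1, 2, 2) × (4, 1, -4) = (-10, 12, -7).
With w = (-11, -6, 10) − (3, 10, 11) = (-14, -16, -1), w · n = -45.
Since n ≠ 0 the lines are not parallel, and w · n = -45 ≠ 0 so they do not intersect; hence they are skew.
Distance = |w · n| / |n| = |-45| / √293 ≈ 2.629.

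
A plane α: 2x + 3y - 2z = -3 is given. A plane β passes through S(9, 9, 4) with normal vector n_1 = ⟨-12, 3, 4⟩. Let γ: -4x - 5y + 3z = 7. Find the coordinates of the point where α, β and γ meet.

β: n_1·r = n_1·S gives -12x + 3y + 4z = -65.
Solving the 3×3 linear system 2x + 3y - 2z = -3, -12x + 3y + 4z = -65, -4x - 5y + 3z = 7 (e.g. by elimination or Cramer's rule, determinant = -26) gives (1, -7, -8).

(1, -7, -8)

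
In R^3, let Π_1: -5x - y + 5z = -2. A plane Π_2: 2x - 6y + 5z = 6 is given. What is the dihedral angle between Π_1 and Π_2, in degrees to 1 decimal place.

68.6

cos θ = |n₁·n₂| / (|n₁||n₂|) = |21| / (√51 · √65).
θ = arccos(0.36474) ≈ 68.6°.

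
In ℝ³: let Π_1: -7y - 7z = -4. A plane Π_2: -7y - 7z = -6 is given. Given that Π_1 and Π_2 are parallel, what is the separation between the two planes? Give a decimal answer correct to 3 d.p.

0.202

Same normal n = (0, -7, -7) with |n| = √98; distance = |-4 − (-6)| / |n| = 2/√98 ≈ 0.202.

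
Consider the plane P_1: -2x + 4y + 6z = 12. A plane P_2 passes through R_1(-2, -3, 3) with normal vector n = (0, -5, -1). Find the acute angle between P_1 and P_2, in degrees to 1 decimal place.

47.0

P_2: n·r = n·R_1 gives -5y - z = 12.
cos θ = |n₁·n₂| / (|n₁||n₂|) = |-26| / (√56 · √26).
θ = arccos(0.68139) ≈ 47.0°.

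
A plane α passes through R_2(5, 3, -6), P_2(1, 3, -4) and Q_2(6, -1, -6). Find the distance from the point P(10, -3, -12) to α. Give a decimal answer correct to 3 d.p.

R_2P_2 = (-4, 0, 2), R_2Q_2 = (1, -4, 0); a normal to α is R_2P_2 × R_2Q_2 = (8, 2, 16).
Using R_2: α has equation 8x + 2y + 16z = -50.
n·P − d = (8)·(10) + (2)·(-3) + (16)·(-12) − (-50) = -68; |n| = √324.
Distance = |-68| / √324 = 68/√324 ≈ 3.778.

3.778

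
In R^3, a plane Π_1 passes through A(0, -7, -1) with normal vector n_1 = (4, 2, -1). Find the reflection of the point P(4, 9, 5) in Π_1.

Π_1: n_1·r = n_1·A gives 4x + 2y - z = -13.
λ = (n·P − d)/|n|² = (29 − (-13))/21 = 2.
Reflection = P − 2λn = (4, 9, 5) − 4·(4, 2, -1) = (-12, 1, 9).

(-12, 1, 9)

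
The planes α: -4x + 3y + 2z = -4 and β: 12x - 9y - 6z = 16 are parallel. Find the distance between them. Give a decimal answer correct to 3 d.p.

Rescale β by 1/(-3): -4x + 3y + 2z = -16/3. Then distance = |-4 − (-16/3)| / √29 ≈ 0.248.

0.248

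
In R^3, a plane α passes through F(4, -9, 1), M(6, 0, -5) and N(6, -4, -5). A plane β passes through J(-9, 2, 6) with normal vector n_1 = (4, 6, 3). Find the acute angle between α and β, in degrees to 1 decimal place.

52.6

FM = (2, 9, -6), FN = (2, 5, -6); a normal to α is FM × FN = (-24, 0, -8).
Using F: α has equation -24x - 8z = -104.
β: n_1·r = n_1·J gives 4x + 6y + 3z = -6.
cos θ = |n₁·n₂| / (|n₁||n₂|) = |-120| / (√640 · √61).
θ = arccos(0.60733) ≈ 52.6°.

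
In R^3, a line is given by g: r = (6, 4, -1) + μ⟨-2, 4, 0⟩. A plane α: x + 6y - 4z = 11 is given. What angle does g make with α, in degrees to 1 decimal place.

42.5

sin θ = |n·v| / (|n||v|) = |22| / (√53 · √20) = 0.67572.
θ ≈ 42.5°.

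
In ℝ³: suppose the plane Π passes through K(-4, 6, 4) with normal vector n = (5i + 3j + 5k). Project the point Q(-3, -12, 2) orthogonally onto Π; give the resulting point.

(2, -9, 7)

Π: n·r = n·K gives 5x + 3y + 5z = 18.
Foot = Q − λn with λ = (n·Q − d)/|n|² = (-41 − 18)/59 = -1.
Foot = (-3, -12, 2) − (-1)·(5, 3, 5) = (2, -9, 7).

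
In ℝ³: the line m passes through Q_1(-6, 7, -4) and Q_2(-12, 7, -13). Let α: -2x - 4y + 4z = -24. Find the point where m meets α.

(-4, 7, -1)

A direction vector for m is Q_2 − Q_1 = (-6, 0, -9).
Substitute r = (-6, 7, -4) + t(-6, 0, -9) into the plane: -32 + (-24)t = -24, so t = -1/3.
Intersection: (-6, 7, -4) + (-1/3)·(-6, 0, -9) = (-4, 7, -1).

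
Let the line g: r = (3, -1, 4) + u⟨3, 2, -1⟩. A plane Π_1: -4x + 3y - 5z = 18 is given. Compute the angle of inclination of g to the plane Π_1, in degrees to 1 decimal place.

2.2

sin θ = |n·v| / (|n||v|) = |-1| / (√50 · √14) = 0.03780.
θ ≈ 2.2°.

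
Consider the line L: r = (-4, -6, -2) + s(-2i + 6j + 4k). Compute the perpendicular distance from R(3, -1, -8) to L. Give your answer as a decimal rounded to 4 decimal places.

Taking (-4, -6, -2) on L with direction v = (-2, 6, 4): w = R − (-4, -6, -2) = (7, 5, -6), and w × v = (56, -16, 52).
Distance = |w × v| / |v| = √6096 / √56 ≈ 10.4335.

10.4335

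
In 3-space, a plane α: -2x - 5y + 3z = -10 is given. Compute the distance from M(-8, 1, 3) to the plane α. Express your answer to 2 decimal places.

n·M − d = (-2)·(-8) + (-5)·(1) + (3)·(3) − (-10) = 30; |n| = √38.
Distance = |30| / √38 = 30/√38 ≈ 4.87.

4.87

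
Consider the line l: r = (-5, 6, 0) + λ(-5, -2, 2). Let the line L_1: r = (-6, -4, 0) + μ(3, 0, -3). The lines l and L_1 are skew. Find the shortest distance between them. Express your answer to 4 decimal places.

6.7910

Common perpendicular direction n = (-5, -2, 2) × (3, 0, -3) = (6, -9, 6).
With w = (-6, -4, 0) − (-5, 6, 0) = (-1, -10, 0), w · n = 84.
Distance = |w · n| / |n| = |84| / √153 ≈ 6.7910.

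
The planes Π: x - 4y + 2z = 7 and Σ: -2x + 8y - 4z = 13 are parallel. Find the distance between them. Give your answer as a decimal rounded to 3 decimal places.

2.946

Rescale Σ by 1/(-2): x - 4y + 2z = -13/2. Then distance = |7 − (-13/2)| / √21 ≈ 2.946.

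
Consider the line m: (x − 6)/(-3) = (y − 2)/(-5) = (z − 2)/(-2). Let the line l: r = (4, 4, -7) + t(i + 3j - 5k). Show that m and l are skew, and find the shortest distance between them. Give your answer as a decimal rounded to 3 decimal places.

m has direction (-3, -5, -2) through (6, 2, 2).
Common perpendicular direction n = (-3, -5, -2) × (1, 3, -5) = (31, -17, -4).
With w = (4, 4, -7) − (6, 2, 2) = (-2, 2, -9), w · n = -60.
Since n ≠ 0 the lines are not parallel, and w · n = -60 ≠ 0 so they do not intersect; hence they are skew.
Distance = |w · n| / |n| = |-60| / √1266 ≈ 1.686.

1.686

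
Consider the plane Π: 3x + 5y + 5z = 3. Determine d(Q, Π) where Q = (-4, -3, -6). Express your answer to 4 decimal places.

n·Q − d = (3)·(-4) + (5)·(-3) + (5)·(-6) − 3 = -60; |n| = √59.
Distance = |-60| / √59 = 60/√59 ≈ 7.8113.

7.8113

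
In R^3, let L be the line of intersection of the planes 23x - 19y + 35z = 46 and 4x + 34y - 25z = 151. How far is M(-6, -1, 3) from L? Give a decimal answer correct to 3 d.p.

11.330

Direction of L: (23, -19, 35) × (4, 34, -25) = (-715, 715, 858).
A point on L: solving the two plane equations with x = 1 gives (1, 8, 5).
Taking (1, 8, 5) on L with direction v = (-715, 715, 858): w = M − (1, 8, 5) = (-7, -9, -2), and w × v = (-6292, 7436, -11440).
Distance = |w × v| / |v| = √225756960 / √1758614 ≈ 11.330.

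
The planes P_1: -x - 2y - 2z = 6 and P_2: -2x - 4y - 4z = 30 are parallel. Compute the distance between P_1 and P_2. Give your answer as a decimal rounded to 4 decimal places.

Rescale P_2 by 1/2: -x - 2y - 2z = 15. Then distance = |6 − 15| / √9 ≈ 3.0000.

3.0000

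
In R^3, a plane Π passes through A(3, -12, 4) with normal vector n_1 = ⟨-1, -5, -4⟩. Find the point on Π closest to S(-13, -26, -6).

Π: n_1·r = n_1·A gives -x - 5y - 4z = 41.
Foot = S − λn with λ = (n·S − d)/|n|² = (167 − 41)/42 = 3.
Foot = (-13, -26, -6) − 3·(-1, -5, -4) = (-10, -11, 6).

(-10, -11, 6)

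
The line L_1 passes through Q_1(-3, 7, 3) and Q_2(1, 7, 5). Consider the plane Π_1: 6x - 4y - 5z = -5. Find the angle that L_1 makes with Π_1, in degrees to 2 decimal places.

20.90

A direction vector for L_1 is Q_2 − Q_1 = (4, 0, 2).
sin θ = |n·v| / (|n||v|) = |14| / (√77 · √20) = 0.35675.
θ ≈ 20.90°.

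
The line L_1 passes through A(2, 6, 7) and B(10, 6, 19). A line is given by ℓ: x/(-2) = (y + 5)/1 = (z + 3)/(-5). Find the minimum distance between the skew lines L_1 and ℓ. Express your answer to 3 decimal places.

10.770

A direction vector for L_1 is B − A = (8, 0, 12).
ℓ has direction (-2, 1, -5) through (0, -5, -3).
Common perpendicular direction n = (8, 0, 12) × (-2, 1, -5) = (-12, 16, 8).
With w = (0, -5, -3) − (2, 6, 7) = (-2, -11, -10), w · n = -232.
Distance = |w · n| / |n| = |-232| / √464 ≈ 10.770.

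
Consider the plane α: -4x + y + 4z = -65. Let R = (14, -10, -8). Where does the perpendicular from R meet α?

(10, -9, -4)

Foot = R − λn with λ = (n·R − d)/|n|² = (-98 − (-65))/33 = -1.
Foot = (14, -10, -8) − (-1)·(-4, 1, 4) = (10, -9, -4).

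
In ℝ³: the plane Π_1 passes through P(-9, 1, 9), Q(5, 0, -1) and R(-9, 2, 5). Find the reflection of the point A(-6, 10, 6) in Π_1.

PQ = (14, -1, -10), PR = (0, 1, -4); a normal to Π_1 is PQ × PR = (14, 56, 14).
Using P: Π_1 has equation 14x + 56y + 14z = 56.
λ = (n·A − d)/|n|² = (560 − 56)/3528 = 1/7.
Reflection = A − 2λn = (-6, 10, 6) − (2/7)·(14, 56, 14) = (-10, -6, 2).

(-10, -6, 2)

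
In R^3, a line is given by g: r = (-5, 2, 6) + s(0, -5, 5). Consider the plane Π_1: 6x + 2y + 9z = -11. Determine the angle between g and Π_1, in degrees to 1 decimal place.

26.7

sin θ = |n·v| / (|n||v|) = |35| / (√121 · √50) = 0.44998.
θ ≈ 26.7°.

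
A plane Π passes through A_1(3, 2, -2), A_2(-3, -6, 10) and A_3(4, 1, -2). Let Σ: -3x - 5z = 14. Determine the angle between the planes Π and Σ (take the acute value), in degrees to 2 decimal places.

A_1A_2 = (-6, -8, 12), A_1A_3 = (1, -1, 0); a normal to Π is A_1A_2 × A_1A_3 = (12, 12, 14).
Using A_1: Π has equation 12x + 12y + 14z = 32.
cos θ = |n₁·n₂| / (|n₁||n₂|) = |-106| / (√484 · √34).
θ = arccos(0.82631) ≈ 34.28°.

34.28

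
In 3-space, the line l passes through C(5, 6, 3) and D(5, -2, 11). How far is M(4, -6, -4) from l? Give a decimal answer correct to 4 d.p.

13.4722

A direction vector for l is D − C = (0, -8, 8).
Taking (5, 6, 3) on l with direction v = (0, -8, 8): w = M − (5, 6, 3) = (-1, -12, -7), and w × v = (-152, 8, 8).
Distance = |w × v| / |v| = √23232 / √128 ≈ 13.4722.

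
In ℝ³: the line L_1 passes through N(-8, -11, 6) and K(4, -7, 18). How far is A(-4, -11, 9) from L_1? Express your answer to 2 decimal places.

1.34

A direction vector for L_1 is K − N = (12, 4, 12).
Taking (-8, -11, 6) on L_1 with direction v = (12, 4, 12): w = A − (-8, -11, 6) = (4, 0, 3), and w × v = (-12, -12, 16).
Distance = |w × v| / |v| = √544 / √304 ≈ 1.34.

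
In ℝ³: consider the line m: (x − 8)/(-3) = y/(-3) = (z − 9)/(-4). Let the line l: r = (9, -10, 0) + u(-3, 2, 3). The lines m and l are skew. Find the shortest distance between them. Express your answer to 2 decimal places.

m has direction (-3, -3, -4) through (8, 0, 9).
Common perpendicular direction n = (-3, -3, -4) × (-3, 2, 3) = (-1, 21, -15).
With w = (9, -10, 0) − (8, 0, 9) = (1, -10, -9), w · n = -76.
Distance = |w · n| / |n| = |-76| / √667 ≈ 2.94.

2.94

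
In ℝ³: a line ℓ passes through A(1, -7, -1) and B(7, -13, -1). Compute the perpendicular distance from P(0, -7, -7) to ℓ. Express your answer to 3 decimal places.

6.042

A direction vector for ℓ is B − A = (6, -6, 0).
Taking (1, -7, -1) on ℓ with direction v = (6, -6, 0): w = P − (1, -7, -1) = (-1, 0, -6), and w × v = (-36, -36, 6).
Distance = |w × v| / |v| = √2628 / √72 ≈ 6.042.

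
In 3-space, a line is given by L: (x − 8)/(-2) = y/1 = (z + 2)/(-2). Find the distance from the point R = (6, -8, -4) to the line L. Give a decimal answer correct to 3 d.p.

8.485

L has direction (-2, 1, -2) through (8, 0, -2).
Taking (8, 0, -2) on L with direction v = (-2, 1, -2): w = R − (8, 0, -2) = (-2, -8, -2), and w × v = (18, 0, -18).
Distance = |w × v| / |v| = √648 / √9 ≈ 8.485.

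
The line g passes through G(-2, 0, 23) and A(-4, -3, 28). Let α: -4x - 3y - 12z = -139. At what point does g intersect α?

(4, 9, 8)

A direction vector for g is A − G = (-2, -3, 5).
Substitute r = (-2, 0, 23) + t(-2, -3, 5) into the plane: -268 + (-43)t = -139, so t = -3.
Intersection: (-2, 0, 23) + (-3)·(-2, -3, 5) = (4, 9, 8).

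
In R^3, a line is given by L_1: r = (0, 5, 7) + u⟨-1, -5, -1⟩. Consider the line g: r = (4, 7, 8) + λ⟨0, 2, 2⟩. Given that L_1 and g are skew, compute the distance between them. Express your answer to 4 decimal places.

Common perpendicular direction n = (-1, -5, -1) × (0, 2, 2) = (-8, 2, -2).
With w = (4, 7, 8) − (0, 5, 7) = (4, 2, 1), w · n = -30.
Distance = |w · n| / |n| = |-30| / √72 ≈ 3.5355.

3.5355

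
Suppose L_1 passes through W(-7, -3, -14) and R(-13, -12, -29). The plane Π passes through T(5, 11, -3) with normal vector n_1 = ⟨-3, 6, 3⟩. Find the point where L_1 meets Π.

A direction vector for L_1 is R − W = (-6, -9, -15).
Π: n_1·r = n_1·T gives -3x + 6y + 3z = 42.
Substitute r = (-7, -3, -14) + t(-6, -9, -15) into the plane: -39 + (-81)t = 42, so t = -1.
Intersection: (-7, -3, -14) + (-1)·(-6, -9, -15) = (-1, 6, 1).

(-1, 6, 1)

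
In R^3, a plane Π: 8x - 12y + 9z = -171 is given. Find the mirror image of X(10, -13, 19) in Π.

λ = (n·X − d)/|n|² = (407 − (-171))/289 = 2.
Reflection = X − 2λn = (10, -13, 19) − 4·(8, -12, 9) = (-22, 35, -17).

(-22, 35, -17)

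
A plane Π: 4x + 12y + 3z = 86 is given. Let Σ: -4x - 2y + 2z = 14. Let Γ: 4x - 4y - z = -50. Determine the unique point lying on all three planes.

(-4, 7, 6)

Solving the 3×3 linear system 4x + 12y + 3z = 86, -4x - 2y + 2z = 14, 4x - 4y - z = -50 (e.g. by elimination or Cramer's rule, determinant = 160) gives (-4, 7, 6).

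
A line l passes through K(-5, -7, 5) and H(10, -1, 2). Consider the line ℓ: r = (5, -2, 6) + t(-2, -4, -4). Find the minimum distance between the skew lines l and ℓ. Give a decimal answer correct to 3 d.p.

A direction vector for l is H − K = (15, 6, -3).
Common perpendicular direction n = (15, 6, -3) × (-2, -4, -4) = (-36, 66, -48).
With w = (5, -2, 6) − (-5, -7, 5) = (10, 5, 1), w · n = -78.
Distance = |w · n| / |n| = |-78| / √7956 ≈ 0.874.

0.874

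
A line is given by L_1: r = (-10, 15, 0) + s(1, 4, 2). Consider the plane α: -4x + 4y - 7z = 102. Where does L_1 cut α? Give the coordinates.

Substitute r = (-10, 15, 0) + t(1, 4, 2) into the plane: 100 + (-2)t = 102, so t = -1.
Intersection: (-10, 15, 0) + (-1)·(1, 4, 2) = (-11, 11, -2).

(-11, 11, -2)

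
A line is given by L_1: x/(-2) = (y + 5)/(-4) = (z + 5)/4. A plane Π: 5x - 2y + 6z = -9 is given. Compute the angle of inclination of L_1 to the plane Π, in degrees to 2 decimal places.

L_1 has direction (-2, -4, 4) through (0, -5, -5).
sin θ = |n·v| / (|n||v|) = |22| / (√65 · √36) = 0.45479.
θ ≈ 27.05°.

27.05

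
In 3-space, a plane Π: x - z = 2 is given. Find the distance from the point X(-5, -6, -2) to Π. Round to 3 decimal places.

3.536

n·X − d = (1)·(-5) + (0)·(-6) + (-1)·(-2) − 2 = -5; |n| = √2.
Distance = |-5| / √2 = 5/√2 ≈ 3.536.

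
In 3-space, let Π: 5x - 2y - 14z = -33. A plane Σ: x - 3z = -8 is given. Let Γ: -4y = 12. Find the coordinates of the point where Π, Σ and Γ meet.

(-5, -3, 1)

Solving the 3×3 linear system 5x - 2y - 14z = -33, x - 3z = -8, -4y = 12 (e.g. by elimination or Cramer's rule, determinant = -4) gives (-5, -3, 1).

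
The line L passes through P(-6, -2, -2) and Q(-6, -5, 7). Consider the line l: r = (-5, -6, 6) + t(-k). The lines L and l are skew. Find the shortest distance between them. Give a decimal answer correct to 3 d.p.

1.000

A direction vector for L is Q − P = (0, -3, 9).
Common perpendicular direction n = (0, -3, 9) × (0, 0, -1) = (3, 0, 0).
With w = (-5, -6, 6) − (-6, -2, -2) = (1, -4, 8), w · n = 3.
Distance = |w · n| / |n| = |3| / √9 ≈ 1.000.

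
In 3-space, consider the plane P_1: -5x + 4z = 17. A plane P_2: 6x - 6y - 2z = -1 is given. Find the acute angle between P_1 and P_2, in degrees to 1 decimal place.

cos θ = |n₁·n₂| / (|n₁||n₂|) = |-38| / (√41 · √76).
θ = arccos(0.68075) ≈ 47.1°.

47.1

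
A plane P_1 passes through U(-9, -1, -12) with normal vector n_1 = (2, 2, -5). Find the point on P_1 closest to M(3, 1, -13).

(1, -1, -8)

P_1: n_1·r = n_1·U gives 2x + 2y - 5z = 40.
Foot = M − λn with λ = (n·M − d)/|n|² = (73 − 40)/33 = 1.
Foot = (3, 1, -13) − 1·(2, 2, -5) = (1, -1, -8).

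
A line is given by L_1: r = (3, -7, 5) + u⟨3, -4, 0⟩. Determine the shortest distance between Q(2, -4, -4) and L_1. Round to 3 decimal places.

Taking (3, -7, 5) on L_1 with direction v = (3, -4, 0): w = Q − (3, -7, 5) = (-1, 3, -9), and w × v = (-36, -27, -5).
Distance = |w × v| / |v| = √2050 / √25 ≈ 9.055.

9.055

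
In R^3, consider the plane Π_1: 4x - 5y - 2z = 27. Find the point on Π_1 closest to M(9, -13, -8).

(1, -3, -4)

Foot = M − λn with λ = (n·M − d)/|n|² = (117 − 27)/45 = 2.
Foot = (9, -13, -8) − 2·(4, -5, -2) = (1, -3, -4).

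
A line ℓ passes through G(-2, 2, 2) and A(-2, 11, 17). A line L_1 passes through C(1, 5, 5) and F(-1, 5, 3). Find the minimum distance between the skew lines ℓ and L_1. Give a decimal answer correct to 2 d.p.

A direction vector for ℓ is A − G = (0, 9, 15).
A direction vector for L_1 is F − C = (-2, 0, -2).
Common perpendicular direction n = (0, 9, 15) × (-2, 0, -2) = (-18, -30, 18).
With w = (1, 5, 5) − (-2, 2, 2) = (3, 3, 3), w · n = -90.
Distance = |w · n| / |n| = |-90| / √1548 ≈ 2.29.

2.29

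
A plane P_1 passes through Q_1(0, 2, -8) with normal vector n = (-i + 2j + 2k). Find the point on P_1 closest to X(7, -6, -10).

P_1: n·r = n·Q_1 gives -x + 2y + 2z = -12.
Foot = X − λn with λ = (n·X − d)/|n|² = (-39 − (-12))/9 = -3.
Foot = (7, -6, -10) − (-3)·(-1, 2, 2) = (4, 0, -4).

(4, 0, -4)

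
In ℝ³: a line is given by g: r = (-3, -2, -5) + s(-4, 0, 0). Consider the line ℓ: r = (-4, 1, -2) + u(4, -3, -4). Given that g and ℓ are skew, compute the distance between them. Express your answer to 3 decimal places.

Common perpendicular direction n = (-4, 0, 0) × (4, -3, -4) = (0, -16, 12).
With w = (-4, 1, -2) − (-3, -2, -5) = (-1, 3, 3), w · n = -12.
Distance = |w · n| / |n| = |-12| / √400 ≈ 0.600.

0.600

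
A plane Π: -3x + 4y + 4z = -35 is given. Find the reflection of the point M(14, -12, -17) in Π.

(-4, 12, 7)

λ = (n·M − d)/|n|² = (-158 − (-35))/41 = -3.
Reflection = M − 2λn = (14, -12, -17) − (-6)·(-3, 4, 4) = (-4, 12, 7).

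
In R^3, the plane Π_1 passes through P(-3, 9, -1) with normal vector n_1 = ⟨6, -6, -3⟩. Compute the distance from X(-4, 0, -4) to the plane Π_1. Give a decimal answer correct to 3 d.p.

Π_1: n_1·r = n_1·P gives 6x - 6y - 3z = -69.
n·X − d = (6)·(-4) + (-6)·(0) + (-3)·(-4) − (-69) = 57; |n| = √81.
Distance = |57| / √81 = 57/√81 ≈ 6.333.

6.333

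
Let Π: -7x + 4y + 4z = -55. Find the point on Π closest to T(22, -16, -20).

Foot = T − λn with λ = (n·T − d)/|n|² = (-298 − (-55))/81 = -3.
Foot = (22, -16, -20) − (-3)·(-7, 4, 4) = (1, -4, -8).

(1, -4, -8)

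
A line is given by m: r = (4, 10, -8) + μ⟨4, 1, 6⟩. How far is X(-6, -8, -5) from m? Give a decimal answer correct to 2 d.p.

20.07

Taking (4, 10, -8) on m with direction v = (4, 1, 6): w = X − (4, 10, -8) = (-10, -18, 3), and w × v = (-111, 72, 62).
Distance = |w × v| / |v| = √21349 / √53 ≈ 20.07.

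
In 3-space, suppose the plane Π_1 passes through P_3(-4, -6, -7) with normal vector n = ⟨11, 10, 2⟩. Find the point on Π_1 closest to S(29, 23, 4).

(-4, -7, -2)

Π_1: n·r = n·P_3 gives 11x + 10y + 2z = -118.
Foot = S − λn with λ = (n·S − d)/|n|² = (557 − (-118))/225 = 3.
Foot = (29, 23, 4) − 3·(11, 10, 2) = (-4, -7, -2).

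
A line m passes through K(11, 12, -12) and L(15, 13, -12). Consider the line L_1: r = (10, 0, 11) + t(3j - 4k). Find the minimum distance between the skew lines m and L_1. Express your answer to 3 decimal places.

A direction vector for m is L − K = (4, 1, 0).
Common perpendicular direction n = (4, 1, 0) × (0, 3, -4) = (-4, 16, 12).
With w = (10, 0, 11) − (11, 12, -12) = (-1, -12, 23), w · n = 88.
Distance = |w · n| / |n| = |88| / √416 ≈ 4.315.

4.315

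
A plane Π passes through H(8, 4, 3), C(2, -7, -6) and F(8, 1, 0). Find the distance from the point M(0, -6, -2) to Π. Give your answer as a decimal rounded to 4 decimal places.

HC = (-6, -11, -9), HF = (0, -3, -3); a normal to Π is HC × HF = (6, -18, 18).
Using H: Π has equation 6x - 18y + 18z = 30.
n·M − d = (6)·(0) + (-18)·(-6) + (18)·(-2) − 30 = 42; |n| = √684.
Distance = |42| / √684 = 42/√684 ≈ 1.6059.

1.6059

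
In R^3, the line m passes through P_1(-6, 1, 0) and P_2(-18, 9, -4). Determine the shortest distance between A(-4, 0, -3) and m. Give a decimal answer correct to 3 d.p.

A direction vector for m is P_2 − P_1 = (-12, 8, -4).
Taking (-6, 1, 0) on m with direction v = (-12, 8, -4): w = A − (-6, 1, 0) = (2, -1, -3), and w × v = (28, 44, 4).
Distance = |w × v| / |v| = √2736 / √224 ≈ 3.495.

3.495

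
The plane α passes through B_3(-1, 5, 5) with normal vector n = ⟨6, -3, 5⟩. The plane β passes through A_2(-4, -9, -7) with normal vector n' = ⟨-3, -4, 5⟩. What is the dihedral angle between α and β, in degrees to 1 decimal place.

71.3

α: n·r = n·B_3 gives 6x - 3y + 5z = 4.
β: n'·r = n'·A_2 gives -3x - 4y + 5z = 13.
cos θ = |n₁·n₂| / (|n₁||n₂|) = |19| / (√70 · √50).
θ = arccos(0.32116) ≈ 71.3°.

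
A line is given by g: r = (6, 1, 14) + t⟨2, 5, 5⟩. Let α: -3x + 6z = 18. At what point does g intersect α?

(2, -9, 4)

Substitute r = (6, 1, 14) + t(2, 5, 5) into the plane: 66 + 24t = 18, so t = -2.
Intersection: (6, 1, 14) + (-2)·(2, 5, 5) = (2, -9, 4).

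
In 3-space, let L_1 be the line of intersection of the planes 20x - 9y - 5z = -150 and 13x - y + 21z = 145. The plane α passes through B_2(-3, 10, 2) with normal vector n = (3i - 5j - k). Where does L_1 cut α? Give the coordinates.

Direction of L_1: (20, -9, -5) × (13, -1, 21) = (-194, -485, 97).
A point on L_1: solving the two plane equations with x = 1 gives (1, 15, 7).
α: n·r = n·B_2 gives 3x - 5y - z = -61.
Substitute r = (1, 15, 7) + t(-194, -485, 97) into the plane: -79 + 1746t = -61, so t = 1/97.
Intersection: (1, 15, 7) + (1/97)·(-194, -485, 97) = (-1, 10, 8).

(-1, 10, 8)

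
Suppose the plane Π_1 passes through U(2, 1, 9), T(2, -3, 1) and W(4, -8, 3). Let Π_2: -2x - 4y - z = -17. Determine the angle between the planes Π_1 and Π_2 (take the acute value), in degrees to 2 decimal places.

UT = (0, -4, -8), UW = (2, -9, -6); a normal to Π_1 is UT × UW = (-48, -16, 8).
Using U: Π_1 has equation -48x - 16y + 8z = -40.
cos θ = |n₁·n₂| / (|n₁||n₂|) = |152| / (√2624 · √21).
θ = arccos(0.64752) ≈ 49.65°.

49.65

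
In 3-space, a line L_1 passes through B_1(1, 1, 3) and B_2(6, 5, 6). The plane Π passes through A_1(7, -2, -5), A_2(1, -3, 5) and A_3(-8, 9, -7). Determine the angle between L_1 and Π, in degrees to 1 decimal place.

A direction vector for L_1 is B_2 − B_1 = (5, 4, 3).
A_1A_2 = (-6, -1, 10), A_1A_3 = (-15, 11, -2); a normal to Π is A_1A_2 × A_1A_3 = (-108, -162, -81).
Using A_1: Π has equation -108x - 162y - 81z = -27.
sin θ = |n·v| / (|n||v|) = |-1431| / (√44469 · √50) = 0.95968.
θ ≈ 73.7°.

73.7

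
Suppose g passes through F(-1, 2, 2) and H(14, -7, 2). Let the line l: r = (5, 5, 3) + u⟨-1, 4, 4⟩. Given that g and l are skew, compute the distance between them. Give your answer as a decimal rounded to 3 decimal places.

3.985

A direction vector for g is H − F = (15, -9, 0).
Common perpendicular direction n = (15, -9, 0) × (-1, 4, 4) = (-36, -60, 51).
With w = (5, 5, 3) − (-1, 2, 2) = (6, 3, 1), w · n = -345.
Distance = |w · n| / |n| = |-345| / √7497 ≈ 3.985.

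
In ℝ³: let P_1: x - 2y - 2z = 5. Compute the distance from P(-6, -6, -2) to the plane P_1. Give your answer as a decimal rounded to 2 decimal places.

1.67

n·P − d = (1)·(-6) + (-2)·(-6) + (-2)·(-2) − 5 = 5; |n| = √9.
Distance = |5| / √9 = 5/√9 ≈ 1.67.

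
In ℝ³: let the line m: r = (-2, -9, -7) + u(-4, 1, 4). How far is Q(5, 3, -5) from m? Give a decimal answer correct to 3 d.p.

13.966

Taking (-2, -9, -7) on m with direction v = (-4, 1, 4): w = Q − (-2, -9, -7) = (7, 12, 2), and w × v = (46, -36, 55).
Distance = |w × v| / |v| = √6437 / √33 ≈ 13.966.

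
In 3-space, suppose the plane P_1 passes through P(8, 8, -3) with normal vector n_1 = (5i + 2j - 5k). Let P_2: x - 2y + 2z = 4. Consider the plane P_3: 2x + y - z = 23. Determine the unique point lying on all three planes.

(10, -2, -5)

P_1: n_1·r = n_1·P gives 5x + 2y - 5z = 71.
Solving the 3×3 linear system 5x + 2y - 5z = 71, x - 2y + 2z = 4, 2x + y - z = 23 (e.g. by elimination or Cramer's rule, determinant = -15) gives (10, -2, -5).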